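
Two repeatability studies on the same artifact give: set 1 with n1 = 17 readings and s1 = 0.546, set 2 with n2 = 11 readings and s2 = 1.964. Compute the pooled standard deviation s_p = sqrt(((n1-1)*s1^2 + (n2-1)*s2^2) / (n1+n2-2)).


s_p = sqrt(((n1-1)*s1^2 + (n2-1)*s2^2) / (n1+n2-2))
numerator = (17-1)*0.546^2 + (11-1)*1.964^2 = 4.769856 + 38.57296 = 43.342816
denominator = 17 + 11 - 2 = 26
s_p^2 = 43.342816 / 26 = 1.6670314
s_p = sqrt(1.6670314) = 1.2911

1.2911


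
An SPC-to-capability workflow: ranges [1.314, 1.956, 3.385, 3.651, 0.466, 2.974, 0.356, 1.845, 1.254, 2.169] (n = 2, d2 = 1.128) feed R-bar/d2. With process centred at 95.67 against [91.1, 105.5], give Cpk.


R_bar = (1.314 + 1.956 + 3.385 + 3.651 + 0.466 + 2.974 + 0.356 + 1.845 + 1.254 + 2.169) / 10 = 1.937
sigma = R_bar / d2 = 1.937 / 1.128 = 1.7171986
Cp = (USL - LSL)/(6*sigma) = (105.5 - 91.1)/(6*1.7171986) = 1.3976
Cpu = (105.5 - 95.67)/(3*1.7171986) = 1.9081
Cpl = (95.67 - 91.1)/(3*1.7171986) = 0.8871
Cpk = min(Cpu, Cpl) = 0.8871

0.8871


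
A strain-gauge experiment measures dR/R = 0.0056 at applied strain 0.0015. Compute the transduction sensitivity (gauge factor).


GF = (dR/R) / epsilon
= 0.0056 / 0.0015
= 3.7333

3.7333


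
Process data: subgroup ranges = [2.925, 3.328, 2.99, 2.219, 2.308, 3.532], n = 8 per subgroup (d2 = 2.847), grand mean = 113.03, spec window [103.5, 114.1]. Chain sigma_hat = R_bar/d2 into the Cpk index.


R_bar = (2.925 + 3.328 + 2.99 + 2.219 + 2.308 + 3.532) / 6 = 2.8836667
sigma = R_bar / d2 = 2.8836667 / 2.847 = 1.0128791
Cp = (USL - LSL)/(6*sigma) = (114.1 - 103.5)/(6*1.0128791) = 1.7442
Cpu = (114.1 - 113.03)/(3*1.0128791) = 0.3521
Cpl = (113.03 - 103.5)/(3*1.0128791) = 3.1363
Cpk = min(Cpu, Cpl) = 0.3521

0.3521


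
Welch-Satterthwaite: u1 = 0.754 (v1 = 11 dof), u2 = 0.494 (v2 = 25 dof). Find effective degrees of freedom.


uc = sqrt(u1^2 + u2^2) = sqrt(0.754^2 + 0.494^2) = 0.90141666
v_eff = uc^4 / (u1^4/v1 + u2^4/v2)
= 0.90141666^4 / (0.754^4/11 + 0.494^4/25)
= 0.66024074 / 0.03176491
v_eff = 20.7852

20.7852


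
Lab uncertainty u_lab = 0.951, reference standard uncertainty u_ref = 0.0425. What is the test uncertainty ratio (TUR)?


TUR = u_lab / u_ref
= 0.951 / 0.0425
= 22.3765

22.3765


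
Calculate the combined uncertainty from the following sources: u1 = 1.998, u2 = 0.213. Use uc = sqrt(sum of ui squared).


uc = sqrt(1.998^2 + 0.213^2)
uc = sqrt(4.037373)
uc = 2.0093

2.0093


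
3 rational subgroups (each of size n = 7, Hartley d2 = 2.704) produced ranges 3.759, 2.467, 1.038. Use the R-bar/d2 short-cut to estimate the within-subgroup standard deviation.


R_bar = (3.759 + 2.467 + 1.038) / 3
R_bar = 7.264 / 3 = 2.4213333
sigma_hat = R_bar / d2 = 2.4213333 / 2.704 = 0.8955

0.8955


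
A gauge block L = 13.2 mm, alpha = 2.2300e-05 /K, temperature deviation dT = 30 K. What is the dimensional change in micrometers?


dL = L * alpha * dT
= 13.2 * 2.2300e-05 * 30
= 0.0088308 mm
dL_um = 0.0088308 * 1000 = 8.8308 um

8.8308


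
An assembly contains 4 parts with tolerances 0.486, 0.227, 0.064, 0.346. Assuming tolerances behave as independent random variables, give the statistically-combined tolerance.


RSS = sqrt(0.486^2 + 0.227^2 + 0.064^2 + 0.346^2)
= sqrt(0.411537)
= 0.6415

0.6415


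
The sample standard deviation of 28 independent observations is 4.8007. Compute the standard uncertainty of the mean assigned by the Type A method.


u_A = s / sqrt(n)
u_A = 4.8007 / sqrt(28)
u_A = 4.8007 / 5.2915026
u_A = 0.9072

0.9072


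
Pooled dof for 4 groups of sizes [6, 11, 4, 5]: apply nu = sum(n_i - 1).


nu = sum_i (n_i - 1)
nu = ((6 - 1) + (11 - 1) + (4 - 1) + (5 - 1))
nu = 5 + 10 + 3 + 4
nu = 22

22


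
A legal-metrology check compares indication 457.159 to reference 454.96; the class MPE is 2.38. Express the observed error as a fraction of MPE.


e = indication - reference = 457.159 - 454.96 = 2.1990
|e| = 2.1990
ratio = |e| / MPE = 2.1990 / 2.38
ratio = 0.9239

0.9239


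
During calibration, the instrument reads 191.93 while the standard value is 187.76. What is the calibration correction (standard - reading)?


Correction = standard - reading
= 187.76 - 191.93
= -4.1700

-4.1700


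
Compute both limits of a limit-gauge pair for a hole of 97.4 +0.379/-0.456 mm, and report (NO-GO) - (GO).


GO = nominal - lower_tol (smallest hole = maximum material condition)
GO = 97.4 - 0.456 = 96.944
NO-GO = nominal + upper_tol (largest hole = least material condition)
NO-GO = 97.4 + 0.379 = 97.779
spread = NO-GO - GO = 97.779 - 96.944 = 0.8350

0.8350


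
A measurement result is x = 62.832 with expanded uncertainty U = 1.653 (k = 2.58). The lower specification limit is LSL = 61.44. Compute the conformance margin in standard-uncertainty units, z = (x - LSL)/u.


u = U / k = 1.653 / 2.58 = 0.64069767
margin = |LSL - x| = |61.44 - 62.832| = 1.392
z = margin / u = 1.392 / 0.64069767
z = 2.1726

2.1726


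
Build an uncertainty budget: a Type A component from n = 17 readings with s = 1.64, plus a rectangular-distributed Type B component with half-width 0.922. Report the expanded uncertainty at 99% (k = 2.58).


u_A = s / sqrt(n) = 1.64 / sqrt(17) = 0.39775843
u_B = half_width / sqrt(3) = 0.922 / sqrt(3) = 0.53231695
uc = sqrt(u_A^2 + u_B^2) = sqrt(0.39775843^2 + 0.53231695^2) = 0.66450967
U = k * uc = 2.58 * 0.66450967
U = 1.7144

1.7144


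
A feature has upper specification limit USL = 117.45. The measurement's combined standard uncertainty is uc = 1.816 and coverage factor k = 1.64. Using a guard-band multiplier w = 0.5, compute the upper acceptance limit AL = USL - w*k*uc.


U = k * uc = 1.64 * 1.816 = 2.97824
guard band g = w * U = 0.5 * 2.97824 = 1.48912
AL = USL - g = 117.45 - 1.48912
AL = 115.9609

115.9609


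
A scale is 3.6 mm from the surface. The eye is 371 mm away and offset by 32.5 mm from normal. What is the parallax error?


error = h * offset / d
= 3.6 * 32.5 / 371
= 0.3154

0.3154


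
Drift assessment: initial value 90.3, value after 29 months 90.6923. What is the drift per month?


rate = (v2 - v1) / months
= (90.6923 - 90.3) / 29
= 0.3923 / 29
= 0.0135

0.0135


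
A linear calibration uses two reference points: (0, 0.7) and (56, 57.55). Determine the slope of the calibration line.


slope = (y2 - y1) / (x2 - x1)
= (57.55 - 0.7) / (56 - 0)
= 56.8500 / 56
= 1.0152

1.0152


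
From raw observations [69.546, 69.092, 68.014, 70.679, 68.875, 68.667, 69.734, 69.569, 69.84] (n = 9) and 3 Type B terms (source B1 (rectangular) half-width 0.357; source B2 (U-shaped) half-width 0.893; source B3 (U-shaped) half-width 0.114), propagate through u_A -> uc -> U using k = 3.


mean = (69.546 + 69.092 + 68.014 + 70.679 + 68.875 + 68.667 + 69.734 + 69.569 + 69.84) / 9 = 69.33511111
s = sqrt(sum((x - mean)^2)/(n-1)) = 0.77312296
u_A = s / sqrt(n) = 0.77312296 / sqrt(9) = 0.25770765
u_B1 = 0.357 / sqrt(3) = 0.20611405
u_B2 = 0.893 / sqrt(2) = 0.63144636
u_B3 = 0.114 / sqrt(2) = 0.080610173
uc = sqrt(0.25770765^2 + 0.20611405^2 + 0.63144636^2 + 0.080610173^2) = 0.71702074
U = k * uc = 3 * 0.71702074
U = 2.1511

2.1511


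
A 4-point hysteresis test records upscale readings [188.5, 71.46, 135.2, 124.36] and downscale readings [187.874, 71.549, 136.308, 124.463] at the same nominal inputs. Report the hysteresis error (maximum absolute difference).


|188.5 - 187.874| = 0.6260
|71.46 - 71.549| = 0.0890
|135.2 - 136.308| = 1.1080
|124.36 - 124.463| = 0.1030
hysteresis = max(diffs) = 1.1080

1.1080


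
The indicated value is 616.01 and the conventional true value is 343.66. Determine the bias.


Systematic error = measured - true
= 616.01 - 343.66
= 272.3500

272.3500


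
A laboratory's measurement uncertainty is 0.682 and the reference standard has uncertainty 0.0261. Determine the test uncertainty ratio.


TUR = u_lab / u_ref
= 0.682 / 0.0261
= 26.1303

26.1303


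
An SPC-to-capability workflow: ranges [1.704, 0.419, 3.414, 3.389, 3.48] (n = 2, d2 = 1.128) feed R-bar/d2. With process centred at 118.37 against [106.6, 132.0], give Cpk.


R_bar = (1.704 + 0.419 + 3.414 + 3.389 + 3.48) / 5 = 2.4812
sigma = R_bar / d2 = 2.4812 / 1.128 = 2.1996454
Cp = (USL - LSL)/(6*sigma) = (132.0 - 106.6)/(6*2.1996454) = 1.9246
Cpu = (132.0 - 118.37)/(3*2.1996454) = 2.0655
Cpl = (118.37 - 106.6)/(3*2.1996454) = 1.7836
Cpk = min(Cpu, Cpl) = 1.7836

1.7836


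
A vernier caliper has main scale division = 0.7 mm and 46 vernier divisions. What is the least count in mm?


LC = MSD / n_div
= 0.7 / 46
= 0.0152

0.0152


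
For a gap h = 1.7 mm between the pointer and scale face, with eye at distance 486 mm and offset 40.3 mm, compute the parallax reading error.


error = h * offset / d
= 1.7 * 40.3 / 486
= 0.1410

0.1410


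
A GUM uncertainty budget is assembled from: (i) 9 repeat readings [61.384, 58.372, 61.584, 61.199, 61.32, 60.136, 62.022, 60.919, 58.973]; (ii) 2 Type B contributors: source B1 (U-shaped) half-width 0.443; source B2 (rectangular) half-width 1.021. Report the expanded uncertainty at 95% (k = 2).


mean = (61.384 + 58.372 + 61.584 + 61.199 + 61.32 + 60.136 + 62.022 + 60.919 + 58.973) / 9 = 60.65655556
s = sqrt(sum((x - mean)^2)/(n-1)) = 1.2440649
u_A = s / sqrt(n) = 1.2440649 / sqrt(9) = 0.4146883
u_B1 = 0.443 / sqrt(2) = 0.3132483
u_B2 = 1.021 / sqrt(3) = 0.58947462
uc = sqrt(0.4146883^2 + 0.3132483^2 + 0.58947462^2) = 0.78585699
U = k * uc = 2 * 0.78585699
U = 1.5717

1.5717


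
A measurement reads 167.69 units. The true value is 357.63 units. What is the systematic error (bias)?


Systematic error = measured - true
= 167.69 - 357.63
= -189.9400

-189.9400


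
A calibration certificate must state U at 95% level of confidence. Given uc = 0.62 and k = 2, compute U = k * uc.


U = k * uc
U = 2 * 0.62
U = 1.2400

1.2400


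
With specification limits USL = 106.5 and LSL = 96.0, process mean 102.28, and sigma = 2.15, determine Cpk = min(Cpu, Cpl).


Cpu = (USL - mean) / (3*sigma) = (106.5 - 102.28) / (3*2.15) = 0.6543
Cpl = (mean - LSL) / (3*sigma) = (102.28 - 96.0) / (3*2.15) = 0.9736
Cpk = min(Cpu, Cpl) = 0.6543

0.6543


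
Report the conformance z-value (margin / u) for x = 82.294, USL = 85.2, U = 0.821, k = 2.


u = U / k = 0.821 / 2 = 0.4105
margin = |USL - x| = |85.2 - 82.294| = 2.906
z = margin / u = 2.906 / 0.4105
z = 7.0792

7.0792


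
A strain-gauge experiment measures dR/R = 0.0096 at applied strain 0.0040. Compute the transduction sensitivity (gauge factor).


GF = (dR/R) / epsilon
= 0.0096 / 0.0040
= 2.4000

2.4000


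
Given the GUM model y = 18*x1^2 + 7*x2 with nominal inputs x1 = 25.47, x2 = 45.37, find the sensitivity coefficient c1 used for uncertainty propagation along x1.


y = 18*x1^2 + 7*x2
dy/dx1 = 2*18*x1
Evaluate at x1 = 25.47: c1 = 36 * 25.47
c1 = 916.9200

916.9200


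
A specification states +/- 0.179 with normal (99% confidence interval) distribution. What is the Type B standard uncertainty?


u_B = half_width / 2.576
u_B = 0.179 / 2.576
u_B = 0.0695

0.0695


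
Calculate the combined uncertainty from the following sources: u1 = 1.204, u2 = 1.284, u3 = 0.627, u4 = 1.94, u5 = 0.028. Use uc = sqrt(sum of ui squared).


uc = sqrt(1.204^2 + 1.284^2 + 0.627^2 + 1.94^2 + 0.028^2)
uc = sqrt(7.255785)
uc = 2.6937

2.6937


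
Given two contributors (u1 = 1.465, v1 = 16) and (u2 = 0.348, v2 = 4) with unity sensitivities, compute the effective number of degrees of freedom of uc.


uc = sqrt(u1^2 + u2^2) = sqrt(1.465^2 + 0.348^2) = 1.5057653
v_eff = uc^4 / (u1^4/v1 + u2^4/v2)
= 1.5057653^4 / (1.465^4/16 + 0.348^4/4)
= 5.1407814 / 0.29155915
v_eff = 17.6320

17.6320


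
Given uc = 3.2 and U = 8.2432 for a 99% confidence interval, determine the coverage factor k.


k = U / uc
k = 8.2432 / 3.2
k = 2.576

2.576


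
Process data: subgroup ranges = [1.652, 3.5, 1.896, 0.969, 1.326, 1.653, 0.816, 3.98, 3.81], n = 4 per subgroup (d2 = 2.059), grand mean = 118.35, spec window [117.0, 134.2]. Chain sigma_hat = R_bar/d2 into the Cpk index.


R_bar = (1.652 + 3.5 + 1.896 + 0.969 + 1.326 + 1.653 + 0.816 + 3.98 + 3.81) / 9 = 2.178
sigma = R_bar / d2 = 2.178 / 2.059 = 1.057795
Cp = (USL - LSL)/(6*sigma) = (134.2 - 117.0)/(6*1.057795) = 2.7100
Cpu = (134.2 - 118.35)/(3*1.057795) = 4.9947
Cpl = (118.35 - 117.0)/(3*1.057795) = 0.4254
Cpk = min(Cpu, Cpl) = 0.4254

0.4254


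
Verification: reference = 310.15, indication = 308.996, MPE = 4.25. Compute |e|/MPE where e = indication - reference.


e = indication - reference = 308.996 - 310.15 = -1.1540
|e| = 1.1540
ratio = |e| / MPE = 1.1540 / 4.25
ratio = 0.2715

0.2715


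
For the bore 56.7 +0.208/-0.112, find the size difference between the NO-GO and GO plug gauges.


GO = nominal - lower_tol (smallest hole = maximum material condition)
GO = 56.7 - 0.112 = 56.588
NO-GO = nominal + upper_tol (largest hole = least material condition)
NO-GO = 56.7 + 0.208 = 56.908
spread = NO-GO - GO = 56.908 - 56.588 = 0.3200

0.3200


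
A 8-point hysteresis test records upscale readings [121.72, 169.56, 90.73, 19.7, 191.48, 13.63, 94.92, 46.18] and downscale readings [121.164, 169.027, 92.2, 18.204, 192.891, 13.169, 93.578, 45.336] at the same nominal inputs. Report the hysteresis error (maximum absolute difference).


|121.72 - 121.164| = 0.5560
|169.56 - 169.027| = 0.5330
|90.73 - 92.2| = 1.4700
|19.7 - 18.204| = 1.4960
|191.48 - 192.891| = 1.4110
|13.63 - 13.169| = 0.4610
|94.92 - 93.578| = 1.3420
|46.18 - 45.336| = 0.8440
hysteresis = max(diffs) = 1.4960

1.4960


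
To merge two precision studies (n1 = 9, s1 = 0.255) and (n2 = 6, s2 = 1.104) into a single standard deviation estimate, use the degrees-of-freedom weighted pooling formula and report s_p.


s_p = sqrt(((n1-1)*s1^2 + (n2-1)*s2^2) / (n1+n2-2))
numerator = (9-1)*0.255^2 + (6-1)*1.104^2 = 0.5202 + 6.09408 = 6.61428
denominator = 9 + 6 - 2 = 13
s_p^2 = 6.61428 / 13 = 0.50879077
s_p = sqrt(0.50879077) = 0.7133

0.7133


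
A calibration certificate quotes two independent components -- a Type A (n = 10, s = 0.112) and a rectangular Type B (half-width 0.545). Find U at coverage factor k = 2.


u_A = s / sqrt(n) = 0.112 / sqrt(10) = 0.03541751
u_B = half_width / sqrt(3) = 0.545 / sqrt(3) = 0.3146559
uc = sqrt(u_A^2 + u_B^2) = sqrt(0.03541751^2 + 0.3146559^2) = 0.31664291
U = k * uc = 2 * 0.31664291
U = 0.6333

0.6333


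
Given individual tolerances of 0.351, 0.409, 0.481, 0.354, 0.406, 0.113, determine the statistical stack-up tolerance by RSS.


RSS = sqrt(0.351^2 + 0.409^2 + 0.481^2 + 0.354^2 + 0.406^2 + 0.113^2)
= sqrt(0.824764)
= 0.9082

0.9082


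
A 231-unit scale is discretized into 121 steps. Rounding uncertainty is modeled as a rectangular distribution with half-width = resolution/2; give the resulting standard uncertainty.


resolution = range / divisions
resolution = 231 / 121 = 1.9090909
u_res = resolution / (2*sqrt(3))
u_res = 1.9090909 / 3.4641016
u_res = 0.5511

0.5511


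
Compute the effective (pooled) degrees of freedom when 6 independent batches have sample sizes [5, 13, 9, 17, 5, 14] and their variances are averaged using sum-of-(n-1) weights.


nu = sum_i (n_i - 1)
nu = ((5 - 1) + (13 - 1) + (9 - 1) + (17 - 1) + (5 - 1) + (14 - 1))
nu = 4 + 12 + 8 + 16 + 4 + 13
nu = 57

57


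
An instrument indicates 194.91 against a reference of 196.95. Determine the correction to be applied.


Correction = standard - reading
= 196.95 - 194.91
= 2.0400

2.0400


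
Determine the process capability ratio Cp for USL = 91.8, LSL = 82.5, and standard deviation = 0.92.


Cp = (USL - LSL) / (6 * sigma)
= (91.8 - 82.5) / (6 * 0.92)
= 9.3000 / 5.5200
= 1.6848

1.6848


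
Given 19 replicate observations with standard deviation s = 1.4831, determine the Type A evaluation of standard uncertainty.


u_A = s / sqrt(n)
u_A = 1.4831 / sqrt(19)
u_A = 1.4831 / 4.3588989
u_A = 0.3402

0.3402


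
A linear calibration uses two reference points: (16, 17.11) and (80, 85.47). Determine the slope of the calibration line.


slope = (y2 - y1) / (x2 - x1)
= (85.47 - 17.11) / (80 - 16)
= 68.3600 / 64
= 1.0681

1.0681


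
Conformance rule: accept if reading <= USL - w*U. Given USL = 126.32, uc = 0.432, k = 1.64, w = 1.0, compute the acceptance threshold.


U = k * uc = 1.64 * 0.432 = 0.70848
guard band g = w * U = 1.0 * 0.70848 = 0.70848
AL = USL - g = 126.32 - 0.70848
AL = 125.6115

125.6115


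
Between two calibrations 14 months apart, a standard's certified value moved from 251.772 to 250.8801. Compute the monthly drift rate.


rate = (v2 - v1) / months
= (250.8801 - 251.772) / 14
= -0.8919 / 14
= -0.0637

-0.0637


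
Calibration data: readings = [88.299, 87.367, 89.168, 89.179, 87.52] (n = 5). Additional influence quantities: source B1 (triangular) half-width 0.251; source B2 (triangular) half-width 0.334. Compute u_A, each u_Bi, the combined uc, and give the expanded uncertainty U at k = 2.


mean = (88.299 + 87.367 + 89.168 + 89.179 + 87.52) / 5 = 88.3066
s = sqrt(sum((x - mean)^2)/(n-1)) = 0.86670889
u_A = s / sqrt(n) = 0.86670889 / sqrt(5) = 0.387604
u_B1 = 0.251 / sqrt(6) = 0.10247032
u_B2 = 0.334 / sqrt(6) = 0.13635493
uc = sqrt(0.387604^2 + 0.10247032^2 + 0.13635493^2) = 0.42347337
U = k * uc = 2 * 0.42347337
U = 0.8469

0.8469


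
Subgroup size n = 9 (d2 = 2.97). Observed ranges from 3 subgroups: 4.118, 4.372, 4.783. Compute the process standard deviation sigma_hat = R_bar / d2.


R_bar = (4.118 + 4.372 + 4.783) / 3
R_bar = 13.273 / 3 = 4.4243333
sigma_hat = R_bar / d2 = 4.4243333 / 2.97 = 1.4897

1.4897


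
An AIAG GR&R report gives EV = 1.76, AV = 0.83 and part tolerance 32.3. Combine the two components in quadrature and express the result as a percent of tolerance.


GRR = sqrt(EV^2 + AV^2) = sqrt(1.76^2 + 0.83^2) = 1.9458931
%GRR = GRR / tol * 100 = 1.9458931 / 32.3 * 100
%GRR = 6.0244

6.0244


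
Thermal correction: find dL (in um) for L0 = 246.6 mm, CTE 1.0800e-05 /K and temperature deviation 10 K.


dL = L * alpha * dT
= 246.6 * 1.0800e-05 * 10
= 0.0266328 mm
dL_um = 0.0266328 * 1000 = 26.6328 um

26.6328


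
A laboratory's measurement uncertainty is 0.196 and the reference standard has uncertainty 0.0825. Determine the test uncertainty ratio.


TUR = u_lab / u_ref
= 0.196 / 0.0825
= 2.3758

2.3758


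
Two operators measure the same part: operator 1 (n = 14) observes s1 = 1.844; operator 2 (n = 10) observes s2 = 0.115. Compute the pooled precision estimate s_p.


s_p = sqrt(((n1-1)*s1^2 + (n2-1)*s2^2) / (n1+n2-2))
numerator = (14-1)*1.844^2 + (10-1)*0.115^2 = 44.204368 + 0.119025 = 44.323393
denominator = 14 + 10 - 2 = 22
s_p^2 = 44.323393 / 22 = 2.0146997
s_p = sqrt(2.0146997) = 1.4194

1.4194


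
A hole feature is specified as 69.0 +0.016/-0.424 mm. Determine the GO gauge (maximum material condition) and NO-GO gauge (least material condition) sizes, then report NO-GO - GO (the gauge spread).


GO = nominal - lower_tol (smallest hole = maximum material condition)
GO = 69.0 - 0.424 = 68.576
NO-GO = nominal + upper_tol (largest hole = least material condition)
NO-GO = 69.0 + 0.016 = 69.016
spread = NO-GO - GO = 69.016 - 68.576 = 0.4400

0.4400


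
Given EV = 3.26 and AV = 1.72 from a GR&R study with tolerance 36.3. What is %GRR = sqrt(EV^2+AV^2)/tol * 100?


GRR = sqrt(EV^2 + AV^2) = sqrt(3.26^2 + 1.72^2) = 3.6859192
%GRR = GRR / tol * 100 = 3.6859192 / 36.3 * 100
%GRR = 10.1540

10.1540


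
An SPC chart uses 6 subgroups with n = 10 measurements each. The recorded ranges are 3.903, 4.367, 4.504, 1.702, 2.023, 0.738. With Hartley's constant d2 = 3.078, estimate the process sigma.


R_bar = (3.903 + 4.367 + 4.504 + 1.702 + 2.023 + 0.738) / 6
R_bar = 17.237 / 6 = 2.8728333
sigma_hat = R_bar / d2 = 2.8728333 / 3.078 = 0.9333

0.9333


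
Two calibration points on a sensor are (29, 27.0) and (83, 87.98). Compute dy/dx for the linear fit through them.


slope = (y2 - y1) / (x2 - x1)
= (87.98 - 27.0) / (83 - 29)
= 60.9800 / 54
= 1.1293

1.1293


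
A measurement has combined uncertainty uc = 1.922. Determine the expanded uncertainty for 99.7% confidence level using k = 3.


U = k * uc
U = 3 * 1.922
U = 5.7660

5.7660


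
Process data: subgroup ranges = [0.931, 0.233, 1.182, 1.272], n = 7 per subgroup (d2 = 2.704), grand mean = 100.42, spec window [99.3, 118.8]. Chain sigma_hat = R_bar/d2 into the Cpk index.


R_bar = (0.931 + 0.233 + 1.182 + 1.272) / 4 = 0.9045
sigma = R_bar / d2 = 0.9045 / 2.704 = 0.33450444
Cp = (USL - LSL)/(6*sigma) = (118.8 - 99.3)/(6*0.33450444) = 9.7159
Cpu = (118.8 - 100.42)/(3*0.33450444) = 18.3157
Cpl = (100.42 - 99.3)/(3*0.33450444) = 1.1161
Cpk = min(Cpu, Cpl) = 1.1161

1.1161


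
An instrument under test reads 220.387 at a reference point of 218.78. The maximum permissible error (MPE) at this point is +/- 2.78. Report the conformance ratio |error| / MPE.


e = indication - reference = 220.387 - 218.78 = 1.6070
|e| = 1.6070
ratio = |e| / MPE = 1.6070 / 2.78
ratio = 0.5781

0.5781


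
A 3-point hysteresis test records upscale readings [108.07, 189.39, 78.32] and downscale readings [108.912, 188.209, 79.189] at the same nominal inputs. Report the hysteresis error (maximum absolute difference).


|108.07 - 108.912| = 0.8420
|189.39 - 188.209| = 1.1810
|78.32 - 79.189| = 0.8690
hysteresis = max(diffs) = 1.1810

1.1810


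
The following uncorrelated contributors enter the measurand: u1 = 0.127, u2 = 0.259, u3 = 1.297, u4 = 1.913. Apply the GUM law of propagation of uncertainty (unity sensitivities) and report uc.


uc = sqrt(0.127^2 + 0.259^2 + 1.297^2 + 1.913^2)
uc = sqrt(5.424988)
uc = 2.3292

2.3292


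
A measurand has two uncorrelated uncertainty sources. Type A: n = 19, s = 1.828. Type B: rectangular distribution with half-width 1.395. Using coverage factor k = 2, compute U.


u_A = s / sqrt(n) = 1.828 / sqrt(19) = 0.41937196
u_B = half_width / sqrt(3) = 1.395 / sqrt(3) = 0.80540363
uc = sqrt(u_A^2 + u_B^2) = sqrt(0.41937196^2 + 0.80540363^2) = 0.90804617
U = k * uc = 2 * 0.90804617
U = 1.8161

1.8161


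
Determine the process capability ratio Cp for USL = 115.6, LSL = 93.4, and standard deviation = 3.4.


Cp = (USL - LSL) / (6 * sigma)
= (115.6 - 93.4) / (6 * 3.4)
= 22.2000 / 20.4000
= 1.0882

1.0882


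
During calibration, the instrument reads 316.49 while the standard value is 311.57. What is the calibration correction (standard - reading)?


Correction = standard - reading
= 311.57 - 316.49
= -4.9200

-4.9200


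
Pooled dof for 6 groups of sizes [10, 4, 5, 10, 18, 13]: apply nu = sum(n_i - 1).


nu = sum_i (n_i - 1)
nu = ((10 - 1) + (4 - 1) + (5 - 1) + (10 - 1) + (18 - 1) + (13 - 1))
nu = 9 + 3 + 4 + 9 + 17 + 12
nu = 54

54


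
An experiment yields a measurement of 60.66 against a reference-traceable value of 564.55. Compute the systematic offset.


Systematic error = measured - true
= 60.66 - 564.55
= -503.8900

-503.8900


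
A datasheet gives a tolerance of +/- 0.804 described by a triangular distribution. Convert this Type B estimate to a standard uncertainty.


u_B = half_width / sqrt(6)
u_B = 0.804 / 2.4494897
u_B = 0.3282

0.3282


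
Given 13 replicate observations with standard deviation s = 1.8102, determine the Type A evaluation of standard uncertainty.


u_A = s / sqrt(n)
u_A = 1.8102 / sqrt(13)
u_A = 1.8102 / 3.6055513
u_A = 0.5021

0.5021


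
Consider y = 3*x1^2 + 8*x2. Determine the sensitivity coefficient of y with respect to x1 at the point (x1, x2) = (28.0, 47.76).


y = 3*x1^2 + 8*x2
dy/dx1 = 2*3*x1
Evaluate at x1 = 28.0: c1 = 6 * 28.0
c1 = 168.0000

168.0000


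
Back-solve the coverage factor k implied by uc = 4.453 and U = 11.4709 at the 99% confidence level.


k = U / uc
k = 11.4709 / 4.453
k = 2.576

2.576


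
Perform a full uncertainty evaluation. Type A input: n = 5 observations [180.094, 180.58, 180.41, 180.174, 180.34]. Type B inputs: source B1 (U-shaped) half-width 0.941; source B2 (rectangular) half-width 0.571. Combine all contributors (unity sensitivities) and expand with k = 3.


mean = (180.094 + 180.58 + 180.41 + 180.174 + 180.34) / 5 = 180.3196
s = sqrt(sum((x - mean)^2)/(n-1)) = 0.19267278
u_A = s / sqrt(n) = 0.19267278 / sqrt(5) = 0.086165887
u_B1 = 0.941 / sqrt(2) = 0.66538748
u_B2 = 0.571 / sqrt(3) = 0.329667
uc = sqrt(0.086165887^2 + 0.66538748^2 + 0.329667^2) = 0.74755962
U = k * uc = 3 * 0.74755962
U = 2.2427

2.2427


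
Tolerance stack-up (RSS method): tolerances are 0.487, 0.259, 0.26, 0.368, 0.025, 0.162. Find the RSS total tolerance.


RSS = sqrt(0.487^2 + 0.259^2 + 0.26^2 + 0.368^2 + 0.025^2 + 0.162^2)
= sqrt(0.534143)
= 0.7309

0.7309


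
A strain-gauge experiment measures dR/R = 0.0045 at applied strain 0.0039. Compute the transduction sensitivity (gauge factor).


GF = (dR/R) / epsilon
= 0.0045 / 0.0039
= 1.1538

1.1538


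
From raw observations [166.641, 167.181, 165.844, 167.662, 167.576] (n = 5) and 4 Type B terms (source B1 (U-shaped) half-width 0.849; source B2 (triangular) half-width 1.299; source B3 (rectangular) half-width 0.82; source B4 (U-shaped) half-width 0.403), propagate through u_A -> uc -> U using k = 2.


mean = (166.641 + 167.181 + 165.844 + 167.662 + 167.576) / 5 = 166.9808
s = sqrt(sum((x - mean)^2)/(n-1)) = 0.75268765
u_A = s / sqrt(n) = 0.75268765 / sqrt(5) = 0.33661215
u_B1 = 0.849 / sqrt(2) = 0.60033366
u_B2 = 1.299 / sqrt(6) = 0.53031453
u_B3 = 0.82 / sqrt(3) = 0.47342722
u_B4 = 0.403 / sqrt(2) = 0.28496403
uc = sqrt(0.33661215^2 + 0.60033366^2 + 0.53031453^2 + 0.47342722^2 + 0.28496403^2) = 1.0296988
U = k * uc = 2 * 1.0296988
U = 2.0594

2.0594


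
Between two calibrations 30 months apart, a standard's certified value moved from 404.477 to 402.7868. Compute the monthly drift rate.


rate = (v2 - v1) / months
= (402.7868 - 404.477) / 30
= -1.6902 / 30
= -0.0563

-0.0563


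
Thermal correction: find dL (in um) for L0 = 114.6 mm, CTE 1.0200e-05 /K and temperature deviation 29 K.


dL = L * alpha * dT
= 114.6 * 1.0200e-05 * 29
= 0.0338987 mm
dL_um = 0.0338987 * 1000 = 33.8987 um

33.8987


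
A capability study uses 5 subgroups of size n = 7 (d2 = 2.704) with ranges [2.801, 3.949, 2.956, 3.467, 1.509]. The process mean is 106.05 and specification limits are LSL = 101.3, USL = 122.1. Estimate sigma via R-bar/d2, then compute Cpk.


R_bar = (2.801 + 3.949 + 2.956 + 3.467 + 1.509) / 5 = 2.9364
sigma = R_bar / d2 = 2.9364 / 2.704 = 1.0859467
Cp = (USL - LSL)/(6*sigma) = (122.1 - 101.3)/(6*1.0859467) = 3.1923
Cpu = (122.1 - 106.05)/(3*1.0859467) = 4.9266
Cpl = (106.05 - 101.3)/(3*1.0859467) = 1.4580
Cpk = min(Cpu, Cpl) = 1.4580

1.4580


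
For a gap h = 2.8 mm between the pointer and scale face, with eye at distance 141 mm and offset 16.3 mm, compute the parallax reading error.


error = h * offset / d
= 2.8 * 16.3 / 141
= 0.3237

0.3237


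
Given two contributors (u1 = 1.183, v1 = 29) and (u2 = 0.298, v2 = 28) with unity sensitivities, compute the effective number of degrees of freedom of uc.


uc = sqrt(u1^2 + u2^2) = sqrt(1.183^2 + 0.298^2) = 1.2199561
v_eff = uc^4 / (u1^4/v1 + u2^4/v2)
= 1.2199561^4 / (1.183^4/29 + 0.298^4/28)
= 2.2150157 / 0.067818526
v_eff = 32.6609

32.6609


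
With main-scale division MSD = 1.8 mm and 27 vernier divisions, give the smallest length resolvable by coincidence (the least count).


LC = MSD / n_div
= 1.8 / 27
= 0.0667

0.0667


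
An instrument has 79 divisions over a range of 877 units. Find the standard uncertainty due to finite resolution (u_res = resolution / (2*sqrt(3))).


resolution = range / divisions
resolution = 877 / 79 = 11.101266
u_res = resolution / (2*sqrt(3))
u_res = 11.101266 / 3.4641016
u_res = 3.2047

3.2047


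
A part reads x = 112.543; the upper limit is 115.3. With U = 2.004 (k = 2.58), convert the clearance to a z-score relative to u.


u = U / k = 2.004 / 2.58 = 0.77674419
margin = |USL - x| = |115.3 - 112.543| = 2.757
z = margin / u = 2.757 / 0.77674419
z = 3.5494

3.5494


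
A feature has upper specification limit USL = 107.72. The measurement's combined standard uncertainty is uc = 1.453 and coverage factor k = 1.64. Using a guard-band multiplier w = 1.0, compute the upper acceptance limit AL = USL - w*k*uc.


U = k * uc = 1.64 * 1.453 = 2.38292
guard band g = w * U = 1.0 * 2.38292 = 2.38292
AL = USL - g = 107.72 - 2.38292
AL = 105.3371

105.3371


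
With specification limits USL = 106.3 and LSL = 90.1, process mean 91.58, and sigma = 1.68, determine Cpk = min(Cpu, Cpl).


Cpu = (USL - mean) / (3*sigma) = (106.3 - 91.58) / (3*1.68) = 2.9206
Cpl = (mean - LSL) / (3*sigma) = (91.58 - 90.1) / (3*1.68) = 0.2937
Cpk = min(Cpu, Cpl) = 0.2937

0.2937


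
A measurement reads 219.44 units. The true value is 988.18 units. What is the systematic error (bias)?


Systematic error = measured - true
= 219.44 - 988.18
= -768.7400

-768.7400


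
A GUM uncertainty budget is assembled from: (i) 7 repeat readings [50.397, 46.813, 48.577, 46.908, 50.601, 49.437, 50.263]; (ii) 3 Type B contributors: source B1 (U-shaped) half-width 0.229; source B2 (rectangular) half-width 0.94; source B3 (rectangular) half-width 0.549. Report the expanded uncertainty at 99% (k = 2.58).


mean = (50.397 + 46.813 + 48.577 + 46.908 + 50.601 + 49.437 + 50.263) / 7 = 48.99942857
s = sqrt(sum((x - mean)^2)/(n-1)) = 1.6144817
u_A = s / sqrt(n) = 1.6144817 / sqrt(7) = 0.61021672
u_B1 = 0.229 / sqrt(2) = 0.16192745
u_B2 = 0.94 / sqrt(3) = 0.54270925
u_B3 = 0.549 / sqrt(3) = 0.3169653
uc = sqrt(0.61021672^2 + 0.16192745^2 + 0.54270925^2 + 0.3169653^2) = 0.89083403
U = k * uc = 2.58 * 0.89083403
U = 2.2984

2.2984


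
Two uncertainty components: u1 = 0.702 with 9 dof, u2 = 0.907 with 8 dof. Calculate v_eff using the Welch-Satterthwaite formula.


uc = sqrt(u1^2 + u2^2) = sqrt(0.702^2 + 0.907^2) = 1.146932
v_eff = uc^4 / (u1^4/v1 + u2^4/v2)
= 1.146932^4 / (0.702^4/9 + 0.907^4/8)
= 1.7304166 / 0.1115779
v_eff = 15.5086

15.5086


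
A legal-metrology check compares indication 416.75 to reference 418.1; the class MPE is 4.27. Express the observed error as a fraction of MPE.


e = indication - reference = 416.75 - 418.1 = -1.3500
|e| = 1.3500
ratio = |e| / MPE = 1.3500 / 4.27
ratio = 0.3162

0.3162


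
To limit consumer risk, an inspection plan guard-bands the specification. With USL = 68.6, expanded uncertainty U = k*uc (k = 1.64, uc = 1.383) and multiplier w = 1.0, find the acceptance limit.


U = k * uc = 1.64 * 1.383 = 2.26812
guard band g = w * U = 1.0 * 2.26812 = 2.26812
AL = USL - g = 68.6 - 2.26812
AL = 66.3319

66.3319


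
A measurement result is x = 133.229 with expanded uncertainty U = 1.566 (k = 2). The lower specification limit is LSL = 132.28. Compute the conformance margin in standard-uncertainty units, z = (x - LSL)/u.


u = U / k = 1.566 / 2 = 0.783
margin = |LSL - x| = |132.28 - 133.229| = 0.949
z = margin / u = 0.949 / 0.783
z = 1.2120

1.2120


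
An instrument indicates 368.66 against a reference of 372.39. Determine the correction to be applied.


Correction = standard - reading
= 372.39 - 368.66
= 3.7300

3.7300


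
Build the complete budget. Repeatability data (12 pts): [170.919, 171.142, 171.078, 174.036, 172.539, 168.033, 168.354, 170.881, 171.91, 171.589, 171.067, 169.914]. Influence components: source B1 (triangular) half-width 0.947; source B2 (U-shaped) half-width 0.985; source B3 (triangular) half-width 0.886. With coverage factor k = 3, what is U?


mean = (170.919 + 171.142 + 171.078 + 174.036 + 172.539 + 168.033 + 168.354 + 170.881 + 171.91 + 171.589 + 171.067 + 169.914) / 12 = 170.9551667
s = sqrt(sum((x - mean)^2)/(n-1)) = 1.6451576
u_A = s / sqrt(n) = 1.6451576 / sqrt(12) = 0.47491609
u_B1 = 0.947 / sqrt(6) = 0.38661113
u_B2 = 0.985 / sqrt(2) = 0.69650018
u_B3 = 0.886 / sqrt(6) = 0.36170799
uc = sqrt(0.47491609^2 + 0.38661113^2 + 0.69650018^2 + 0.36170799^2) = 0.99546905
U = k * uc = 3 * 0.99546905
U = 2.9864

2.9864


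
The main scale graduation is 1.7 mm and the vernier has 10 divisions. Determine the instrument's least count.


LC = MSD / n_div
= 1.7 / 10
= 0.1700

0.1700


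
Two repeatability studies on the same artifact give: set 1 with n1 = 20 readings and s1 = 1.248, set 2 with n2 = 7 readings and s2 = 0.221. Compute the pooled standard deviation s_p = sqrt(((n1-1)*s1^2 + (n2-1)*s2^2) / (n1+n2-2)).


s_p = sqrt(((n1-1)*s1^2 + (n2-1)*s2^2) / (n1+n2-2))
numerator = (20-1)*1.248^2 + (7-1)*0.221^2 = 29.592576 + 0.293046 = 29.885622
denominator = 20 + 7 - 2 = 25
s_p^2 = 29.885622 / 25 = 1.1954249
s_p = sqrt(1.1954249) = 1.0934

1.0934


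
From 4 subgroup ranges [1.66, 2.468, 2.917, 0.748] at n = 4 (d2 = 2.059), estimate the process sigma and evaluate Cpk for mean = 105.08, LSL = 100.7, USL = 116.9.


R_bar = (1.66 + 2.468 + 2.917 + 0.748) / 4 = 1.94825
sigma = R_bar / d2 = 1.94825 / 2.059 = 0.94621175
Cp = (USL - LSL)/(6*sigma) = (116.9 - 100.7)/(6*0.94621175) = 2.8535
Cpu = (116.9 - 105.08)/(3*0.94621175) = 4.1640
Cpl = (105.08 - 100.7)/(3*0.94621175) = 1.5430
Cpk = min(Cpu, Cpl) = 1.5430

1.5430


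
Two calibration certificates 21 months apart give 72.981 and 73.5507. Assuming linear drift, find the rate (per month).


rate = (v2 - v1) / months
= (73.5507 - 72.981) / 21
= 0.5697 / 21
= 0.0271

0.0271


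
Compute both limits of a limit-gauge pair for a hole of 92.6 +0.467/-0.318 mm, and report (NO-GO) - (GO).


GO = nominal - lower_tol (smallest hole = maximum material condition)
GO = 92.6 - 0.318 = 92.282
NO-GO = nominal + upper_tol (largest hole = least material condition)
NO-GO = 92.6 + 0.467 = 93.067
spread = NO-GO - GO = 93.067 - 92.282 = 0.7850

0.7850


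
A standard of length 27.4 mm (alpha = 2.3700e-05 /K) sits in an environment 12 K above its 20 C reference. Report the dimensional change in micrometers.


dL = L * alpha * dT
= 27.4 * 2.3700e-05 * 12
= 0.0077926 mm
dL_um = 0.0077926 * 1000 = 7.7926 um

7.7926


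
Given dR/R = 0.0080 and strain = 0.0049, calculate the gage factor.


GF = (dR/R) / epsilon
= 0.0080 / 0.0049
= 1.6327

1.6327


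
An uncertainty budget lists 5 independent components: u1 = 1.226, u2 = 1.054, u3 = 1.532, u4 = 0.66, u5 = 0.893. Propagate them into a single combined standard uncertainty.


uc = sqrt(1.226^2 + 1.054^2 + 1.532^2 + 0.66^2 + 0.893^2)
uc = sqrt(6.194065)
uc = 2.4888

2.4888


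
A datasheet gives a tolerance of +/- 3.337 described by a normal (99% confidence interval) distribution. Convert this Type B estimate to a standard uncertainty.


u_B = half_width / 2.576
u_B = 3.337 / 2.576
u_B = 1.2954

1.2954


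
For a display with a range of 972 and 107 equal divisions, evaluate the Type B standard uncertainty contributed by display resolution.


resolution = range / divisions
resolution = 972 / 107 = 9.0841121
u_res = resolution / (2*sqrt(3))
u_res = 9.0841121 / 3.4641016
u_res = 2.6224

2.6224


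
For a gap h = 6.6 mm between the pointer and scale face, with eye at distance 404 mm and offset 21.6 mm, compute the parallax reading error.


error = h * offset / d
= 6.6 * 21.6 / 404
= 0.3529

0.3529


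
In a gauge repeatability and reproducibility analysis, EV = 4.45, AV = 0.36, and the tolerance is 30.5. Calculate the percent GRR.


GRR = sqrt(EV^2 + AV^2) = sqrt(4.45^2 + 0.36^2) = 4.4645381
%GRR = GRR / tol * 100 = 4.4645381 / 30.5 * 100
%GRR = 14.6378

14.6378


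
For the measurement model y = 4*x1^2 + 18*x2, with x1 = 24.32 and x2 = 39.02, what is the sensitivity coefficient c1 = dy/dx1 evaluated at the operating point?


y = 4*x1^2 + 18*x2
dy/dx1 = 2*4*x1
Evaluate at x1 = 24.32: c1 = 8 * 24.32
c1 = 194.5600

194.5600


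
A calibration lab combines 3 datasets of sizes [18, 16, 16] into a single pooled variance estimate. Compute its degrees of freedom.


nu = sum_i (n_i - 1)
nu = ((18 - 1) + (16 - 1) + (16 - 1))
nu = 17 + 15 + 15
nu = 47

47


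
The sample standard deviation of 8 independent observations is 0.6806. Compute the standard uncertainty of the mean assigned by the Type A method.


u_A = s / sqrt(n)
u_A = 0.6806 / sqrt(8)
u_A = 0.6806 / 2.8284271
u_A = 0.2406

0.2406


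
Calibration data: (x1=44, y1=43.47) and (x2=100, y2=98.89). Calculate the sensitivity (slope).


slope = (y2 - y1) / (x2 - x1)
= (98.89 - 43.47) / (100 - 44)
= 55.4200 / 56
= 0.9896

0.9896


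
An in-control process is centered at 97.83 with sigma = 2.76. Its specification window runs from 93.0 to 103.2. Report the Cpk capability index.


Cpu = (USL - mean) / (3*sigma) = (103.2 - 97.83) / (3*2.76) = 0.6486
Cpl = (mean - LSL) / (3*sigma) = (97.83 - 93.0) / (3*2.76) = 0.5833
Cpk = min(Cpu, Cpl) = 0.5833

0.5833


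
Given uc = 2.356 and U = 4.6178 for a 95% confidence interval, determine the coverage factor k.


k = U / uc
k = 4.6178 / 2.356
k = 1.96

1.96


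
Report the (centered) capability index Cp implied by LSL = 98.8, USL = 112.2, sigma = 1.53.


Cp = (USL - LSL) / (6 * sigma)
= (112.2 - 98.8) / (6 * 1.53)
= 13.4000 / 9.1800
= 1.4597

1.4597


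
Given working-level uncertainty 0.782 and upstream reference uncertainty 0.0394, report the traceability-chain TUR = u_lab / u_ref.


TUR = u_lab / u_ref
= 0.782 / 0.0394
= 19.8477

19.8477


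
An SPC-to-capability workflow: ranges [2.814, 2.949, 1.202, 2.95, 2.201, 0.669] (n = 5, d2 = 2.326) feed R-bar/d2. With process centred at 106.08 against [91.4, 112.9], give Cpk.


R_bar = (2.814 + 2.949 + 1.202 + 2.95 + 2.201 + 0.669) / 6 = 2.1308333
sigma = R_bar / d2 = 2.1308333 / 2.326 = 0.91609342
Cp = (USL - LSL)/(6*sigma) = (112.9 - 91.4)/(6*0.91609342) = 3.9115
Cpu = (112.9 - 106.08)/(3*0.91609342) = 2.4816
Cpl = (106.08 - 91.4)/(3*0.91609342) = 5.3415
Cpk = min(Cpu, Cpl) = 2.4816

2.4816


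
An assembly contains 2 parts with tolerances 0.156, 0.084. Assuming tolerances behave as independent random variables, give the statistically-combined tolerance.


RSS = sqrt(0.156^2 + 0.084^2)
= sqrt(0.031392)
= 0.1772

0.1772


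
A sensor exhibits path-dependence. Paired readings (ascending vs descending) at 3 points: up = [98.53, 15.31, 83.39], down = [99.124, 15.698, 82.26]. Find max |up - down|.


|98.53 - 99.124| = 0.5940
|15.31 - 15.698| = 0.3880
|83.39 - 82.26| = 1.1300
hysteresis = max(diffs) = 1.1300

1.1300


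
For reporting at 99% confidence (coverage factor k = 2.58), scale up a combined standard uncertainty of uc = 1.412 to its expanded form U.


U = k * uc
U = 2.58 * 1.412
U = 3.6430

3.6430


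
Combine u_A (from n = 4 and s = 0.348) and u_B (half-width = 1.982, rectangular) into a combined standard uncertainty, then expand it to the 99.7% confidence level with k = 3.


u_A = s / sqrt(n) = 0.348 / sqrt(4) = 0.174
u_B = half_width / sqrt(3) = 1.982 / sqrt(3) = 1.1443082
uc = sqrt(u_A^2 + u_B^2) = sqrt(0.174^2 + 1.1443082^2) = 1.1574616
U = k * uc = 3 * 1.1574616
U = 3.4724

3.4724


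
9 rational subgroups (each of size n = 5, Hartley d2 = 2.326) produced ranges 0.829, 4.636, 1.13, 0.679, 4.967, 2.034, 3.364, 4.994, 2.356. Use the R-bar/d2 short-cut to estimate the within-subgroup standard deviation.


R_bar = (0.829 + 4.636 + 1.13 + 0.679 + 4.967 + 2.034 + 3.364 + 4.994 + 2.356) / 9
R_bar = 24.989 / 9 = 2.7765556
sigma_hat = R_bar / d2 = 2.7765556 / 2.326 = 1.1937

1.1937


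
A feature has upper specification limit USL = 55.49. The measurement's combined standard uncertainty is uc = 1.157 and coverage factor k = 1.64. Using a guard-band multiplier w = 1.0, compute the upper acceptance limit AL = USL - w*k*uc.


U = k * uc = 1.64 * 1.157 = 1.89748
guard band g = w * U = 1.0 * 1.89748 = 1.89748
AL = USL - g = 55.49 - 1.89748
AL = 53.5925

53.5925


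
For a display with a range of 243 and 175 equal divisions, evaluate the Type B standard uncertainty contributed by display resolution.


resolution = range / divisions
resolution = 243 / 175 = 1.3885714
u_res = resolution / (2*sqrt(3))
u_res = 1.3885714 / 3.4641016
u_res = 0.4008

0.4008
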